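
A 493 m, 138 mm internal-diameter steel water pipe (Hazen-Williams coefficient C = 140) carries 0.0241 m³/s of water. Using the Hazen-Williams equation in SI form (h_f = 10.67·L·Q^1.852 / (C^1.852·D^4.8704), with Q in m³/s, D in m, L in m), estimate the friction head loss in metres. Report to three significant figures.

h_f = 10.67·493·0.0241^1.852 / (140^1.852·0.138^4.8704) = 8.690 m

h_f ≈ 8.69 m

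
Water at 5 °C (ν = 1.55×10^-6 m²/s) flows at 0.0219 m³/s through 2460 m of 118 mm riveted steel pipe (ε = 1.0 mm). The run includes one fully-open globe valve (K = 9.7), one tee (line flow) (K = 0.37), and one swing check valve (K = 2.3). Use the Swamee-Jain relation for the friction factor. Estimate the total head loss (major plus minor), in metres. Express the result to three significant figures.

V = 4Q/(πD²) = 2.003 m/s; V²/2g = 0.2044 m
Re = 1.52×10^5, ε/D = 0.00847 → f = 0.03650 (Swamee-Jain)
Major: h_f = f(L/D)·V²/2g = 0.03650·20847·0.2044 = 155.5 m
Minor: ΣK = 12.4; h_m = ΣK·V²/2g = 2.528 m
Total H_L = 155.5 + 2.528 = 158.1 m

H_L ≈ 158 m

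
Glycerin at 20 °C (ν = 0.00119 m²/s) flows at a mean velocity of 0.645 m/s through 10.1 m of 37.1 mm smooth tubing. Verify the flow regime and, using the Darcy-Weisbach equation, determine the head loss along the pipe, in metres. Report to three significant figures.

Re = VD/ν = 0.645·0.03710/0.00119 = 20.1 → laminar (Re < 2300)
f = 64/Re = 3.183
h_f = f(L/D)V²/(2g) = 3.183·(10.1/0.03710)·0.645²/(2·9.81) = 18.37 m

h_f ≈ 18.4 m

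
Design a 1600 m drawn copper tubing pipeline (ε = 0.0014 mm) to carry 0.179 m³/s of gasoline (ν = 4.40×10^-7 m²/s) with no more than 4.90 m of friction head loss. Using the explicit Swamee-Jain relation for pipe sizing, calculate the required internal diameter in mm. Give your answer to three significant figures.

D ≈ 399 mm

Swamee-Jain (Type III): D = 0.66·[ε^1.25·(LQ²/(gh_f))^4.75 + ν·Q^9.4·(L/(gh_f))^5.2]^0.04
LQ²/(gh_f) = 1.067; L/(gh_f) = 33.29
Term 1 = ε^1.25·(…)^4.75 = 6.54×10^-8; Term 2 = ν·Q^9.4·(…)^5.2 = 3.44×10^-6
D = 0.66·(6.54×10^-8 + 3.44×10^-6)^0.04 = 0.3993 m = 399 mm
Check: V = 1.43 m/s, Re = 1.30×10^6, f = 0.01122, h_f = 4.68 m ≈ 4.90 m ✓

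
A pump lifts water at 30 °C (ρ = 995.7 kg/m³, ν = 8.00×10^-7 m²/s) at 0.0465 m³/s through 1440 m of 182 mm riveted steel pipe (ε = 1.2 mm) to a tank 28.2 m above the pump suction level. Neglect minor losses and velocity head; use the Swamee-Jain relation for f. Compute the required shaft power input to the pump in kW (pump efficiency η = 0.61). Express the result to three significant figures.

V = 4Q/(πD²) = 1.787 m/s; Re = 4.07×10^5; ε/D = 0.00659; f = 0.03338
h_f = f(L/D)V²/2g = 43.00 m
Total head H = z + h_f = 28.2 + 43.00 = 71.20 m
P_hyd = ρgQH = 995.7·9.81·0.0465·71.20 = 32.34 kW
P_shaft = P_hyd/η = 32.34/0.61 = 53.02 kW

P_shaft ≈ 53.0 kW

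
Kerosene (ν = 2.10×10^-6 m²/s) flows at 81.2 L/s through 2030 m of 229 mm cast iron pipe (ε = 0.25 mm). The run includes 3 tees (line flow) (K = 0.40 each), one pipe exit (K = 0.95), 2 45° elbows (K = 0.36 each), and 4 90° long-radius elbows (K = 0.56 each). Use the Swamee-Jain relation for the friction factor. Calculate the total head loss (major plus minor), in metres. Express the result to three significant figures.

V = 4Q/(πD²) = 1.971 m/s; V²/2g = 0.1981 m
Re = 2.15×10^5, ε/D = 0.00109 → f = 0.02146 (Swamee-Jain)
Major: h_f = f(L/D)·V²/2g = 0.02146·8865·0.1981 = 37.69 m
Minor: ΣK = 5.11; h_m = ΣK·V²/2g = 1.012 m
Total H_L = 37.69 + 1.012 = 38.70 m

H_L ≈ 38.7 m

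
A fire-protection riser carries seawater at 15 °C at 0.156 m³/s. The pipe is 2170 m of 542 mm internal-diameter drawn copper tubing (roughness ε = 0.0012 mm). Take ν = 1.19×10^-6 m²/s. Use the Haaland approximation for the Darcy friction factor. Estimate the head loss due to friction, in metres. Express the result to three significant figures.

V = 4Q/(πD²) = 4·0.156/(π·0.542²) = 0.6761 m/s
Re = VD/ν = 0.6761·0.542/1.19×10^-6 = 3.08×10^5 → turbulent
ε/D = 0.0012/542 = 2.21×10^-6
Haaland: f = 0.01429
h_f = f(L/D)V²/(2g) = 0.01429·(2170/0.542)·0.6761²/(2·9.81) = 1.333 m

h_f ≈ 1.33 m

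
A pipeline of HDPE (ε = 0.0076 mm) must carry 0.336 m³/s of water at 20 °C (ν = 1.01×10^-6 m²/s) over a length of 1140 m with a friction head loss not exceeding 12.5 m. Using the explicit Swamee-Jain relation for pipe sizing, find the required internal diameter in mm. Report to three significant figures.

Swamee-Jain (Type III): D = 0.66·[ε^1.25·(LQ²/(gh_f))^4.75 + ν·Q^9.4·(L/(gh_f))^5.2]^0.04
LQ²/(gh_f) = 1.050; L/(gh_f) = 9.297
Term 1 = ε^1.25·(…)^4.75 = 5.02×10^-7; Term 2 = ν·Q^9.4·(…)^5.2 = 3.87×10^-6
D = 0.66·(5.02×10^-7 + 3.87×10^-6)^0.04 = 0.4029 m = 403 mm
Check: V = 2.64 m/s, Re = 1.05×10^6, f = 0.01197, h_f = 12.0 m ≈ 12.5 m ✓

D ≈ 403 mm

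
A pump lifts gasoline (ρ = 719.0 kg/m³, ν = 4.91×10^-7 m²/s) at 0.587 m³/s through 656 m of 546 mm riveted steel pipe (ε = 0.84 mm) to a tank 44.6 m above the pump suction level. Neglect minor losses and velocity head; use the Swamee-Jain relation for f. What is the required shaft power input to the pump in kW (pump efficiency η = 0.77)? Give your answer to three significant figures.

V = 4Q/(πD²) = 2.507 m/s; Re = 2.79×10^6; ε/D = 0.00154; f = 0.02199
h_f = f(L/D)V²/2g = 8.464 m
Total head H = z + h_f = 44.6 + 8.464 = 53.06 m
P_hyd = ρgQH = 719.0·9.81·0.587·53.06 = 219.7 kW
P_shaft = P_hyd/η = 219.7/0.77 = 285.3 kW

P_shaft ≈ 285 kW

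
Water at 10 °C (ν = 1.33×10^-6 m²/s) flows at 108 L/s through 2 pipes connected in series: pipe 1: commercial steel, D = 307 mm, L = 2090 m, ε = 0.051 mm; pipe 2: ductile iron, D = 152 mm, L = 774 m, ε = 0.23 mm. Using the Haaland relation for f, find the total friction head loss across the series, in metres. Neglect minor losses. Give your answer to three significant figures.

H ≈ 215 m

Pipe 1: V = 1.459 m/s, Re = 3.37×10^5, ε/D = 1.66×10^-4, f = 0.01558, h_1 = f(L/D)V²/2g = 11.51 m
Pipe 2: V = 5.952 m/s, Re = 6.80×10^5, ε/D = 0.00151, f = 0.02211, h_2 = f(L/D)V²/2g = 203.3 m
Series → Q common, losses add: H = Σh = 214.8 m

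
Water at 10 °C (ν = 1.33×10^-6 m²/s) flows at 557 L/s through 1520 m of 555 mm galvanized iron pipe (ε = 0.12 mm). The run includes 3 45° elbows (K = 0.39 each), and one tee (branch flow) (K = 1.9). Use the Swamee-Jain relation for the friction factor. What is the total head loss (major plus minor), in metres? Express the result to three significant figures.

H_L ≈ 11.9 m

V = 4Q/(πD²) = 2.302 m/s; V²/2g = 0.2702 m
Re = 9.61×10^5, ε/D = 2.16×10^-4 → f = 0.01498 (Swamee-Jain)
Major: h_f = f(L/D)·V²/2g = 0.01498·2739·0.2702 = 11.08 m
Minor: ΣK = 3.07; h_m = ΣK·V²/2g = 0.8295 m
Total H_L = 11.08 + 0.8295 = 11.91 m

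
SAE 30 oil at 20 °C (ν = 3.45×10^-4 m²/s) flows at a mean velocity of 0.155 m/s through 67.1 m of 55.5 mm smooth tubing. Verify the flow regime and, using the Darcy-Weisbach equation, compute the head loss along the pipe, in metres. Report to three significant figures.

Re = VD/ν = 0.155·0.05550/3.45×10^-4 = 24.9 → laminar (Re < 2300)
f = 64/Re = 2.567
h_f = f(L/D)V²/(2g) = 2.567·(67.1/0.05550)·0.155²/(2·9.81) = 3.800 m

h_f ≈ 3.80 m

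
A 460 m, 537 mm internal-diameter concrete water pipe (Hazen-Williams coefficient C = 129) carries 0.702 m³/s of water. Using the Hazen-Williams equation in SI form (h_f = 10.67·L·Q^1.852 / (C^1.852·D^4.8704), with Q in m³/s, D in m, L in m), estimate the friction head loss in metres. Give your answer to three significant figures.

h_f ≈ 6.50 m

h_f = 10.67·460·0.702^1.852 / (129^1.852·0.537^4.8704) = 6.496 m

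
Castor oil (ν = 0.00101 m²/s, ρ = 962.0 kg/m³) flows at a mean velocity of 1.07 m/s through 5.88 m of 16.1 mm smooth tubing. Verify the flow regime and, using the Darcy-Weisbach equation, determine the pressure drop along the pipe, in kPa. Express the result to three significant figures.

Re = VD/ν = 1.07·0.01610/0.00101 = 17.1 → laminar (Re < 2300)
f = 64/Re = 3.752
h_f = f(L/D)V²/(2g) = 3.752·(5.88/0.01610)·1.07²/(2·9.81) = 79.97 m
Δp = ρg·h_f = 962.0·9.81·79.97 = 754.7 kPa

Δp ≈ 755 kPa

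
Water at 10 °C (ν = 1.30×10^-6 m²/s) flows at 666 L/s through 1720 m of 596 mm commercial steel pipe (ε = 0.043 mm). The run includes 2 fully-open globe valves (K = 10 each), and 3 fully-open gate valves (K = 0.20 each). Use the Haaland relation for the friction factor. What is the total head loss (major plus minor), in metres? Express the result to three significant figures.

V = 4Q/(πD²) = 2.387 m/s; V²/2g = 0.2905 m
Re = 1.09×10^6, ε/D = 7.21×10^-5 → f = 0.01279 (Haaland)
Major: h_f = f(L/D)·V²/2g = 0.01279·2886·0.2905 = 10.72 m
Minor: ΣK = 20.6; h_m = ΣK·V²/2g = 5.983 m
Total H_L = 10.72 + 5.983 = 16.70 m

H_L ≈ 16.7 m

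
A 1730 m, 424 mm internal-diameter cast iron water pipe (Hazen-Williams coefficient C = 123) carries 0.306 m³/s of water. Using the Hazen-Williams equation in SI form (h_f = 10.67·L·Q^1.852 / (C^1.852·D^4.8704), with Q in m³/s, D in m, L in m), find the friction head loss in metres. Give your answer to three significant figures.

h_f = 10.67·1730·0.306^1.852 / (123^1.852·0.424^4.8704) = 18.12 m

h_f ≈ 18.1 m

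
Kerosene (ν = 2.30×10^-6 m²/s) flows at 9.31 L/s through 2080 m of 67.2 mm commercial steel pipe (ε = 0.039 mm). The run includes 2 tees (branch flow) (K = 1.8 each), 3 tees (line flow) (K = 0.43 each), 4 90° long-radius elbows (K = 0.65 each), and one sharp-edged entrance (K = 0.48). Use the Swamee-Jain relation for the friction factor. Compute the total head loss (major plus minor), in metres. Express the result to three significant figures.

V = 4Q/(πD²) = 2.625 m/s; V²/2g = 0.3512 m
Re = 7.67×10^4, ε/D = 5.80×10^-4 → f = 0.02148 (Swamee-Jain)
Major: h_f = f(L/D)·V²/2g = 0.02148·30952·0.3512 = 233.4 m
Minor: ΣK = 7.97; h_m = ΣK·V²/2g = 2.799 m
Total H_L = 233.4 + 2.799 = 236.2 m

H_L ≈ 236 m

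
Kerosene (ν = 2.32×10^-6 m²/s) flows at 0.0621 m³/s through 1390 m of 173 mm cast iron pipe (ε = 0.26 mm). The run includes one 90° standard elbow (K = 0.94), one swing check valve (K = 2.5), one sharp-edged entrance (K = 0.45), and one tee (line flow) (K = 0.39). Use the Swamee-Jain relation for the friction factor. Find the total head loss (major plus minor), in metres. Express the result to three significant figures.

H_L ≈ 67.3 m

V = 4Q/(πD²) = 2.642 m/s; V²/2g = 0.3557 m
Re = 1.97×10^5, ε/D = 0.00150 → f = 0.02300 (Swamee-Jain)
Major: h_f = f(L/D)·V²/2g = 0.02300·8035·0.3557 = 65.74 m
Minor: ΣK = 4.28; h_m = ΣK·V²/2g = 1.523 m
Total H_L = 65.74 + 1.523 = 67.26 m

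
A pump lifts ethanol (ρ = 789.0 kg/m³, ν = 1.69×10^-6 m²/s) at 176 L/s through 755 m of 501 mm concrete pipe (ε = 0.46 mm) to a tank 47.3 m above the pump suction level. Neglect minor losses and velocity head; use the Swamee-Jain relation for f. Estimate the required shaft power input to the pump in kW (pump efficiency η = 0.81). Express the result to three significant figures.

V = 4Q/(πD²) = 0.8928 m/s; Re = 2.65×10^5; ε/D = 9.18×10^-4; f = 0.02053
h_f = f(L/D)V²/2g = 1.257 m
Total head H = z + h_f = 47.3 + 1.257 = 48.56 m
P_hyd = ρgQH = 789.0·9.81·0.176·48.56 = 66.15 kW
P_shaft = P_hyd/η = 66.15/0.81 = 81.66 kW

P_shaft ≈ 81.7 kW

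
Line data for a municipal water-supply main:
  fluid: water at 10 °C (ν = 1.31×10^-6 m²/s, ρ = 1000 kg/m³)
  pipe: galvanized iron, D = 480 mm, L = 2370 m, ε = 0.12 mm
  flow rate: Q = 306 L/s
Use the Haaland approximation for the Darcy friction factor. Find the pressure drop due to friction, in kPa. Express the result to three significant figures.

Δp ≈ 110 kPa

V = 4Q/(πD²) = 4·0.306/(π·0.480²) = 1.691 m/s
Re = VD/ν = 1.691·0.480/1.31×10^-6 = 6.20×10^5 → turbulent
ε/D = 0.12/480 = 2.50×10^-4
Haaland: f = 0.01551
h_f = f(L/D)V²/(2g) = 0.01551·(2370/0.480)·1.691²/(2·9.81) = 11.16 m
Δp = ρg·h_f = 1000·9.81·11.16 = 109.5 kPa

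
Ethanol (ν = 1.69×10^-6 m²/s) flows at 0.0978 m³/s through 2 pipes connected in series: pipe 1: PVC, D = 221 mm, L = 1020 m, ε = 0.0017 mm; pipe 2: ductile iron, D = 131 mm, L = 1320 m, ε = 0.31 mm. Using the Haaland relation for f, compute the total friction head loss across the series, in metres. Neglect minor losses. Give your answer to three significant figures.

Pipe 1: V = 2.550 m/s, Re = 3.33×10^5, ε/D = 7.69×10^-6, f = 0.01413, h_1 = f(L/D)V²/2g = 21.60 m
Pipe 2: V = 7.256 m/s, Re = 5.62×10^5, ε/D = 0.00237, f = 0.02481, h_2 = f(L/D)V²/2g = 670.8 m
Series → Q common, losses add: H = Σh = 692.5 m

H ≈ 692 m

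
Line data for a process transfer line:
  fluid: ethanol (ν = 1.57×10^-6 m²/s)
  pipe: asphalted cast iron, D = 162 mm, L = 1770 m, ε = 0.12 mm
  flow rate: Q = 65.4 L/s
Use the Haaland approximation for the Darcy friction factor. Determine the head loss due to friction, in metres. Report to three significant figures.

V = 4Q/(πD²) = 4·0.0654/(π·0.162²) = 3.173 m/s
Re = VD/ν = 3.173·0.162/1.57×10^-6 = 3.27×10^5 → turbulent
ε/D = 0.12/162 = 7.41×10^-4
Haaland: f = 0.01927
h_f = f(L/D)V²/(2g) = 0.01927·(1770/0.162)·3.173²/(2·9.81) = 108.0 m

h_f ≈ 108 m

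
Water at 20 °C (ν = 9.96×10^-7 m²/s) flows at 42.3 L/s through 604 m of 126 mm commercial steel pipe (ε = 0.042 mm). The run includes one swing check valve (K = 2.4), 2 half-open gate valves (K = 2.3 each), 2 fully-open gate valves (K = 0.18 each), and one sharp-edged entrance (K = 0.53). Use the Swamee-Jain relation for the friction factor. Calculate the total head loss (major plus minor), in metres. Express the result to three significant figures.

H_L ≈ 51.9 m

V = 4Q/(πD²) = 3.392 m/s; V²/2g = 0.5866 m
Re = 4.29×10^5, ε/D = 3.33×10^-4 → f = 0.01681 (Swamee-Jain)
Major: h_f = f(L/D)·V²/2g = 0.01681·4794·0.5866 = 47.25 m
Minor: ΣK = 7.89; h_m = ΣK·V²/2g = 4.628 m
Total H_L = 47.25 + 4.628 = 51.88 m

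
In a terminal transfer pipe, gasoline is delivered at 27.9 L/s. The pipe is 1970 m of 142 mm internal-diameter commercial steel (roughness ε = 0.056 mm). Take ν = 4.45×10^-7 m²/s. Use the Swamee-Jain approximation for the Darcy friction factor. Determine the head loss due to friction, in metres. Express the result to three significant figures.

h_f ≈ 37.2 m

V = 4Q/(πD²) = 4·0.0279/(π·0.142²) = 1.762 m/s
Re = VD/ν = 1.762·0.142/4.45×10^-7 = 5.62×10^5 → turbulent
ε/D = 0.056/142 = 3.94×10^-4
Swamee-Jain: f = 0.01697
h_f = f(L/D)V²/(2g) = 0.01697·(1970/0.142)·1.762²/(2·9.81) = 37.23 m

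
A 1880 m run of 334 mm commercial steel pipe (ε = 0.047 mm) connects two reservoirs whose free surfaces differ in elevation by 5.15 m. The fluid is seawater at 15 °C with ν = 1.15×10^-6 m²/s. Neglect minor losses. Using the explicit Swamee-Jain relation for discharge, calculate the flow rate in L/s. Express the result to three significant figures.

Q ≈ 93.7 L/s

Swamee-Jain (Type II): Q = -0.965·√(gD⁵h_f/L)·ln[ε/(3.7D) + √(3.17ν²L/(gD³h_f))]
√(gD⁵h_f/L) = √(9.81·0.334⁵·5.15/1880) = 0.01057
ε/(3.7D) = 3.80×10^-5; √(3.17ν²L/(gD³h_f)) = 6.47×10^-5
Q = -0.965·0.01057·ln(1.027×10^-4) = 0.09366 m³/s
Check: V = 1.07 m/s, Re = 3.10×10^5, f = 0.01574, h_f = 5.16 m ≈ 5.15 m ✓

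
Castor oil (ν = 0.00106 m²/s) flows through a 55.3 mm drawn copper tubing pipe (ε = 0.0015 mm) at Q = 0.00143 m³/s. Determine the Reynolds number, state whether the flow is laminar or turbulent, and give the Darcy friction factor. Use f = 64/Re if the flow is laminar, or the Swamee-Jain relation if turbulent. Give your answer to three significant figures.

Re ≈ 31.1; laminar; f = 64/Re ≈ 2.06

V = 4Q/(πD²) = 0.5954 m/s
Re = VD/ν = 0.5954·0.0553/0.00106 = 31.1
Re < 2300 → laminar → f = 64/Re = 2.060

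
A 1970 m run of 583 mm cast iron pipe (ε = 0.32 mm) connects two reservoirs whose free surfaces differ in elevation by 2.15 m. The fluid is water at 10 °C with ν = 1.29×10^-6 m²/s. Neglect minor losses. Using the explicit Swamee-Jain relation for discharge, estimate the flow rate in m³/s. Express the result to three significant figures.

Swamee-Jain (Type II): Q = -0.965·√(gD⁵h_f/L)·ln[ε/(3.7D) + √(3.17ν²L/(gD³h_f))]
√(gD⁵h_f/L) = √(9.81·0.583⁵·2.15/1970) = 0.02685
ε/(3.7D) = 1.48×10^-4; √(3.17ν²L/(gD³h_f)) = 4.99×10^-5
Q = -0.965·0.02685·ln(1.982×10^-4) = 0.2209 m³/s
Check: V = 0.828 m/s, Re = 3.74×10^5, f = 0.01835, h_f = 2.16 m ≈ 2.15 m ✓

Q ≈ 0.221 m³/s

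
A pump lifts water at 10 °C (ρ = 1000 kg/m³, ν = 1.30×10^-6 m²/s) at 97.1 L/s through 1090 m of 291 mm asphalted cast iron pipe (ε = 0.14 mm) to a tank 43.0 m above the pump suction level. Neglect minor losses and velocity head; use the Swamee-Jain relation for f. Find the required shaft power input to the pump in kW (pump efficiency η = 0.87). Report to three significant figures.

V = 4Q/(πD²) = 1.460 m/s; Re = 3.27×10^5; ε/D = 4.81×10^-4; f = 0.01811
h_f = f(L/D)V²/2g = 7.369 m
Total head H = z + h_f = 43.0 + 7.369 = 50.37 m
P_hyd = ρgQH = 1000·9.81·0.0971·50.37 = 47.98 kW
P_shaft = P_hyd/η = 47.98/0.87 = 55.15 kW

P_shaft ≈ 55.1 kW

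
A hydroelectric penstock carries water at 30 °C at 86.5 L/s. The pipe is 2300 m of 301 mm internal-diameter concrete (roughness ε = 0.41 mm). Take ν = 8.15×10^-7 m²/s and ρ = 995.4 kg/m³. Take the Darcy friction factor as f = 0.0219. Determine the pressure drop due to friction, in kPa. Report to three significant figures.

V = 4Q/(πD²) = 4·0.0865/(π·0.301²) = 1.216 m/s
h_f = f(L/D)V²/(2g) = 0.02190·(2300/0.301)·1.216²/(2·9.81) = 12.60 m
Δp = ρg·h_f = 995.4·9.81·12.60 = 123.1 kPa

Δp ≈ 123 kPa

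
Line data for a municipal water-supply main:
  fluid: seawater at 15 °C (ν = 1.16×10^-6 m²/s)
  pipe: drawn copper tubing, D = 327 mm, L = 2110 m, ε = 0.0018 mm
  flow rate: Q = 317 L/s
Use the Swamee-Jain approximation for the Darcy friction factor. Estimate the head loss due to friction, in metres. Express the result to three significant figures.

V = 4Q/(πD²) = 4·0.317/(π·0.327²) = 3.775 m/s
Re = VD/ν = 3.775·0.327/1.16×10^-6 = 1.06×10^6 → turbulent
ε/D = 0.0018/327 = 5.50×10^-6
Swamee-Jain: f = 0.01163
h_f = f(L/D)V²/(2g) = 0.01163·(2110/0.327)·3.775²/(2·9.81) = 54.49 m

h_f ≈ 54.5 m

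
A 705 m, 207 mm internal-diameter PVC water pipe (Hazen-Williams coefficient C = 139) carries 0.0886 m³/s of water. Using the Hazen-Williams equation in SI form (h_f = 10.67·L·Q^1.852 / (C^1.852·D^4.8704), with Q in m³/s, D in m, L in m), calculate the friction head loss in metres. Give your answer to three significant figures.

h_f = 10.67·705·0.0886^1.852 / (139^1.852·0.207^4.8704) = 19.48 m

h_f ≈ 19.5 m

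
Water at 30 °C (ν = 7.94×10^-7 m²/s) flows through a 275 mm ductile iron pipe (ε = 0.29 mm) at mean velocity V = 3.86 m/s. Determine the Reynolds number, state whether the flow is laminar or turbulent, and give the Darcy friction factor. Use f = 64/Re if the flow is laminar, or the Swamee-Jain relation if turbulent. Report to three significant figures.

Re = VD/ν = 3.860·0.275/7.94×10^-7 = 1.34×10^6
Re > 4000 → turbulent; ε/D = 0.00105
Swamee-Jain: f = 0.02019

Re ≈ 1.34×10^6; turbulent; f ≈ 0.0202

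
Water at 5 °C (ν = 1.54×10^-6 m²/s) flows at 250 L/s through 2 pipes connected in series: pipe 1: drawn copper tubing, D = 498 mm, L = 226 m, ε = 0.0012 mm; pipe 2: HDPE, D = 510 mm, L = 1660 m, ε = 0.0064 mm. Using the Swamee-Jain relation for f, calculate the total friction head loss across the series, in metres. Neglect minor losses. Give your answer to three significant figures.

Pipe 1: V = 1.283 m/s, Re = 4.15×10^5, ε/D = 2.41×10^-6, f = 0.01357, h_1 = f(L/D)V²/2g = 0.5172 m
Pipe 2: V = 1.224 m/s, Re = 4.05×10^5, ε/D = 1.25×10^-5, f = 0.01377, h_2 = f(L/D)V²/2g = 3.422 m
Series → Q common, losses add: H = Σh = 3.939 m

H ≈ 3.94 m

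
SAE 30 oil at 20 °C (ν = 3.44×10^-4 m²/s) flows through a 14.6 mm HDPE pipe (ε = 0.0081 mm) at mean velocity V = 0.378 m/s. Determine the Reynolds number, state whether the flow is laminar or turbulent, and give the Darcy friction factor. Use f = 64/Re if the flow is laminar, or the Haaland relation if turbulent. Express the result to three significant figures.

Re ≈ 16.0; laminar; f = 64/Re ≈ 3.99

Re = VD/ν = 0.3780·0.0146/3.44×10^-4 = 16.0
Re < 2300 → laminar → f = 64/Re = 3.989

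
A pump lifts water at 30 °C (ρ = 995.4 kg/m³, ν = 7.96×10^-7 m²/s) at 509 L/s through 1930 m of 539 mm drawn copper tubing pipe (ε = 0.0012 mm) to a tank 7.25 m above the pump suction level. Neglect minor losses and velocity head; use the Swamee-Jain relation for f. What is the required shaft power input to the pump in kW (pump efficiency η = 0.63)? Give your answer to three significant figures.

V = 4Q/(πD²) = 2.231 m/s; Re = 1.51×10^6; ε/D = 2.23×10^-6; f = 0.01091
h_f = f(L/D)V²/2g = 9.912 m
Total head H = z + h_f = 7.25 + 9.912 = 17.16 m
P_hyd = ρgQH = 995.4·9.81·0.509·17.16 = 85.30 kW
P_shaft = P_hyd/η = 85.30/0.63 = 135.4 kW

P_shaft ≈ 135 kW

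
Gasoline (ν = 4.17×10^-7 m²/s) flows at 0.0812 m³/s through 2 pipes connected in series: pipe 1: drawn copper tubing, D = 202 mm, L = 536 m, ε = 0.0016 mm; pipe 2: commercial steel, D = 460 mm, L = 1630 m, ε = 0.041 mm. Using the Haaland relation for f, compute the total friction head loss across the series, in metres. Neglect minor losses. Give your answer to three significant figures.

H ≈ 10.5 m

Pipe 1: V = 2.534 m/s, Re = 1.23×10^6, ε/D = 7.92×10^-6, f = 0.01136, h_1 = f(L/D)V²/2g = 9.863 m
Pipe 2: V = 0.4886 m/s, Re = 5.39×10^5, ε/D = 8.91×10^-5, f = 0.01401, h_2 = f(L/D)V²/2g = 0.6042 m
Series → Q common, losses add: H = Σh = 10.47 m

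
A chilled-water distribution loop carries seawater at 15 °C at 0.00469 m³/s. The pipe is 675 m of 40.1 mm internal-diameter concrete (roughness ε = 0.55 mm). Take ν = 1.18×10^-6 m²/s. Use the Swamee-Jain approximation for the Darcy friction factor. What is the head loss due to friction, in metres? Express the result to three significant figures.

V = 4Q/(πD²) = 4·0.00469/(π·0.0401²) = 3.714 m/s
Re = VD/ν = 3.714·0.0401/1.18×10^-6 = 1.26×10^5 → turbulent
ε/D = 0.55/40.1 = 0.0137
Swamee-Jain: f = 0.04290
h_f = f(L/D)V²/(2g) = 0.04290·(675/0.0401)·3.714²/(2·9.81) = 507.6 m

h_f ≈ 508 m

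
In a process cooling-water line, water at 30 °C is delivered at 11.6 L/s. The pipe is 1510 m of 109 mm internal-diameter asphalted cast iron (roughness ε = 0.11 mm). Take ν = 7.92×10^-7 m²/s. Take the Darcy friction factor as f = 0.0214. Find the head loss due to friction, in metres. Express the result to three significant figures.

h_f ≈ 23.4 m

V = 4Q/(πD²) = 4·0.0116/(π·0.109²) = 1.243 m/s
h_f = f(L/D)V²/(2g) = 0.02140·(1510/0.109)·1.243²/(2·9.81) = 23.35 m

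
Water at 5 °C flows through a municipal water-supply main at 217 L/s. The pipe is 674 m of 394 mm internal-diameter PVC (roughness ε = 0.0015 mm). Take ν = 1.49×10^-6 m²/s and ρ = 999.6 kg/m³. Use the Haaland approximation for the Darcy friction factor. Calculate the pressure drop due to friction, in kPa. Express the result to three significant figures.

Δp ≈ 35.9 kPa

V = 4Q/(πD²) = 4·0.217/(π·0.394²) = 1.780 m/s
Re = VD/ν = 1.780·0.394/1.49×10^-6 = 4.71×10^5 → turbulent
ε/D = 0.0015/394 = 3.81×10^-6
Haaland: f = 0.01325
h_f = f(L/D)V²/(2g) = 0.01325·(674/0.394)·1.780²/(2·9.81) = 3.658 m
Δp = ρg·h_f = 999.6·9.81·3.658 = 35.87 kPa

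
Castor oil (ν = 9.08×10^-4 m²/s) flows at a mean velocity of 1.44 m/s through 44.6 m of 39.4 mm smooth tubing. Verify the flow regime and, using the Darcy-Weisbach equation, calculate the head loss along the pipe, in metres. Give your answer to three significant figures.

h_f ≈ 123 m

Re = VD/ν = 1.44·0.03940/9.08×10^-4 = 62.5 → laminar (Re < 2300)
f = 64/Re = 1.024
h_f = f(L/D)V²/(2g) = 1.024·(44.6/0.03940)·1.44²/(2·9.81) = 122.5 m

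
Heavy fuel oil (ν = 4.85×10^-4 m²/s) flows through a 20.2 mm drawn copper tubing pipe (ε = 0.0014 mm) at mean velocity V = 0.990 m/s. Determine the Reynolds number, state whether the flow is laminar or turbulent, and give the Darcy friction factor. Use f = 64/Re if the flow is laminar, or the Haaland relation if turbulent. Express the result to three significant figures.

Re ≈ 41.2; laminar; f = 64/Re ≈ 1.55

Re = VD/ν = 0.9900·0.0202/4.85×10^-4 = 41.2
Re < 2300 → laminar → f = 64/Re = 1.552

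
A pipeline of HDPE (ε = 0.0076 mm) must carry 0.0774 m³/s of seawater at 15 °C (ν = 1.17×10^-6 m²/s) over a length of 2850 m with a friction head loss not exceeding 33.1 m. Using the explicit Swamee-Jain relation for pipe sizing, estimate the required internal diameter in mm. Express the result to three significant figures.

Swamee-Jain (Type III): D = 0.66·[ε^1.25·(LQ²/(gh_f))^4.75 + ν·Q^9.4·(L/(gh_f))^5.2]^0.04
LQ²/(gh_f) = 0.05258; L/(gh_f) = 8.777
Term 1 = ε^1.25·(…)^4.75 = 3.35×10^-13; Term 2 = ν·Q^9.4·(…)^5.2 = 3.37×10^-12
D = 0.66·(3.35×10^-13 + 3.37×10^-12)^0.04 = 0.2303 m = 230 mm
Check: V = 1.86 m/s, Re = 3.66×10^5, f = 0.01428, h_f = 31.1 m ≈ 33.1 m ✓

D ≈ 230 mm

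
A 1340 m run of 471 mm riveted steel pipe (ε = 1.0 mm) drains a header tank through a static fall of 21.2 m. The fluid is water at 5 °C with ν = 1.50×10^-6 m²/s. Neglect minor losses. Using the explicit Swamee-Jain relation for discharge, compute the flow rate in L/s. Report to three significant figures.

Swamee-Jain (Type II): Q = -0.965·√(gD⁵h_f/L)·ln[ε/(3.7D) + √(3.17ν²L/(gD³h_f))]
√(gD⁵h_f/L) = √(9.81·0.471⁵·21.2/1340) = 0.05998
ε/(3.7D) = 5.74×10^-4; √(3.17ν²L/(gD³h_f)) = 2.10×10^-5
Q = -0.965·0.05998·ln(5.948×10^-4) = 0.4299 m³/s
Check: V = 2.47 m/s, Re = 7.75×10^5, f = 0.02411, h_f = 21.3 m ≈ 21.2 m ✓

Q ≈ 430 L/s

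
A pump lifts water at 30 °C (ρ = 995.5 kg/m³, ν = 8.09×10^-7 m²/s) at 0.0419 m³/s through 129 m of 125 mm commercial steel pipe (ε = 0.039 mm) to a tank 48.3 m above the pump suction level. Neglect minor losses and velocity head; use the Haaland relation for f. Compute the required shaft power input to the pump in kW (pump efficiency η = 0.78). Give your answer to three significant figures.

P_shaft ≈ 30.5 kW

V = 4Q/(πD²) = 3.414 m/s; Re = 5.28×10^5; ε/D = 3.12×10^-4; f = 0.01620
h_f = f(L/D)V²/2g = 9.932 m
Total head H = z + h_f = 48.3 + 9.932 = 58.23 m
P_hyd = ρgQH = 995.5·9.81·0.0419·58.23 = 23.83 kW
P_shaft = P_hyd/η = 23.83/0.78 = 30.55 kW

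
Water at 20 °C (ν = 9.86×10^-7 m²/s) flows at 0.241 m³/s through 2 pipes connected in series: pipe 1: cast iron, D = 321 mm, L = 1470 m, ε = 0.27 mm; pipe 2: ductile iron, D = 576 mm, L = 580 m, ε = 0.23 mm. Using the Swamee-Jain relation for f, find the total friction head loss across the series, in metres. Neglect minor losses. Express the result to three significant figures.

H ≈ 40.7 m

Pipe 1: V = 2.978 m/s, Re = 9.69×10^5, ε/D = 8.41×10^-4, f = 0.01928, h_1 = f(L/D)V²/2g = 39.91 m
Pipe 2: V = 0.9249 m/s, Re = 5.40×10^5, ε/D = 3.99×10^-4, f = 0.01704, h_2 = f(L/D)V²/2g = 0.7479 m
Series → Q common, losses add: H = Σh = 40.66 m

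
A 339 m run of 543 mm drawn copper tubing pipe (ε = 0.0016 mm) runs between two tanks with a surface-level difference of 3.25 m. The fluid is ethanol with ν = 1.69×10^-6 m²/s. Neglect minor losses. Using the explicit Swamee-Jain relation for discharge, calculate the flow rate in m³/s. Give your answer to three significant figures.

Swamee-Jain (Type II): Q = -0.965·√(gD⁵h_f/L)·ln[ε/(3.7D) + √(3.17ν²L/(gD³h_f))]
√(gD⁵h_f/L) = √(9.81·0.543⁵·3.25/339) = 0.06663
ε/(3.7D) = 7.96×10^-7; √(3.17ν²L/(gD³h_f)) = 2.45×10^-5
Q = -0.965·0.06663·ln(2.532×10^-5) = 0.6805 m³/s
Check: V = 2.94 m/s, Re = 9.44×10^5, f = 0.01179, h_f = 3.24 m ≈ 3.25 m ✓

Q ≈ 0.681 m³/s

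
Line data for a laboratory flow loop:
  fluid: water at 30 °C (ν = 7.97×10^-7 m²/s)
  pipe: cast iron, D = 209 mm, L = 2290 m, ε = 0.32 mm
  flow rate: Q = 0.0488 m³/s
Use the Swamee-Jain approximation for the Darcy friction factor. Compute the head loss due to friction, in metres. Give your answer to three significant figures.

V = 4Q/(πD²) = 4·0.0488/(π·0.209²) = 1.422 m/s
Re = VD/ν = 1.422·0.209/7.97×10^-7 = 3.73×10^5 → turbulent
ε/D = 0.32/209 = 0.00153
Swamee-Jain: f = 0.02256
h_f = f(L/D)V²/(2g) = 0.02256·(2290/0.209)·1.422²/(2·9.81) = 25.50 m

h_f ≈ 25.5 m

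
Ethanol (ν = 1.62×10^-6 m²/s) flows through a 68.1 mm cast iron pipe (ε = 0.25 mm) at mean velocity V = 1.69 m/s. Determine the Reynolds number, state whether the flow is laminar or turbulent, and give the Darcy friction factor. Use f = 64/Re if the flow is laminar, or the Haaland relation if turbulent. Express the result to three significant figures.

Re = VD/ν = 1.690·0.0681/1.62×10^-6 = 7.10×10^4
Re > 4000 → turbulent; ε/D = 0.00367
Haaland: f = 0.02920

Re ≈ 7.10×10^4; turbulent; f ≈ 0.0292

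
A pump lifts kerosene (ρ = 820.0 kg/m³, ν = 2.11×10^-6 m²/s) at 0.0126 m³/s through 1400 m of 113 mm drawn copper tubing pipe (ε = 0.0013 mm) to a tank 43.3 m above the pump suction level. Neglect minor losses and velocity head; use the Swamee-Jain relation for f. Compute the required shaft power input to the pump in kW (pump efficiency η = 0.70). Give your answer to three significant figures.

P_shaft ≈ 9.08 kW

V = 4Q/(πD²) = 1.256 m/s; Re = 6.73×10^4; ε/D = 1.15×10^-5; f = 0.01949
h_f = f(L/D)V²/2g = 19.43 m
Total head H = z + h_f = 43.3 + 19.43 = 62.73 m
P_hyd = ρgQH = 820.0·9.81·0.0126·62.73 = 6.358 kW
P_shaft = P_hyd/η = 6.358/0.70 = 9.083 kW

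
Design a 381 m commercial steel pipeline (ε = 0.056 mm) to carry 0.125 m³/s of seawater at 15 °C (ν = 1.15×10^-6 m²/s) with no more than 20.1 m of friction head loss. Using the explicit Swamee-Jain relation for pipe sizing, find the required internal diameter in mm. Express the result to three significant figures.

D ≈ 211 mm

Swamee-Jain (Type III): D = 0.66·[ε^1.25·(LQ²/(gh_f))^4.75 + ν·Q^9.4·(L/(gh_f))^5.2]^0.04
LQ²/(gh_f) = 0.03019; L/(gh_f) = 1.932
Term 1 = ε^1.25·(…)^4.75 = 2.92×10^-13; Term 2 = ν·Q^9.4·(…)^5.2 = 1.15×10^-13
D = 0.66·(2.92×10^-13 + 1.15×10^-13)^0.04 = 0.2108 m = 211 mm
Check: V = 3.58 m/s, Re = 6.56×10^5, f = 0.01580, h_f = 18.7 m ≈ 20.1 m ✓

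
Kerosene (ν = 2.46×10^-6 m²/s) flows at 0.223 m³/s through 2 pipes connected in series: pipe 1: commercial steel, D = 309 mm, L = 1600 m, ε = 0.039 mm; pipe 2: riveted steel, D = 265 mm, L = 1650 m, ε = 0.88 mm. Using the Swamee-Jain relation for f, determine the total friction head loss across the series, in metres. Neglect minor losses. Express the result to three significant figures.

Pipe 1: V = 2.974 m/s, Re = 3.74×10^5, ε/D = 1.26×10^-4, f = 0.01526, h_1 = f(L/D)V²/2g = 35.61 m
Pipe 2: V = 4.043 m/s, Re = 4.36×10^5, ε/D = 0.00332, f = 0.02733, h_2 = f(L/D)V²/2g = 141.8 m
Series → Q common, losses add: H = Σh = 177.4 m

H ≈ 177 m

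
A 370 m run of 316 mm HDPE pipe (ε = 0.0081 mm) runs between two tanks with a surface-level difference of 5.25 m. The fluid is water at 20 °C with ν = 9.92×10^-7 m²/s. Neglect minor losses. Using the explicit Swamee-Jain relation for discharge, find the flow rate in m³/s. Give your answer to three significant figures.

Swamee-Jain (Type II): Q = -0.965·√(gD⁵h_f/L)·ln[ε/(3.7D) + √(3.17ν²L/(gD³h_f))]
√(gD⁵h_f/L) = √(9.81·0.316⁵·5.25/370) = 0.02094
ε/(3.7D) = 6.93×10^-6; √(3.17ν²L/(gD³h_f)) = 2.67×10^-5
Q = -0.965·0.02094·ln(3.358×10^-5) = 0.2082 m³/s
Check: V = 2.65 m/s, Re = 8.46×10^5, f = 0.01248, h_f = 5.25 m ≈ 5.25 m ✓

Q ≈ 0.208 m³/s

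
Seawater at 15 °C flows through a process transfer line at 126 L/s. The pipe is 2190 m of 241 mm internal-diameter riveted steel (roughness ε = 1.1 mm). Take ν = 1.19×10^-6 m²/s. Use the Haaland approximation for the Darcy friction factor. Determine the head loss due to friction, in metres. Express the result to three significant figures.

h_f ≈ 105 m

V = 4Q/(πD²) = 4·0.126/(π·0.241²) = 2.762 m/s
Re = VD/ν = 2.762·0.241/1.19×10^-6 = 5.59×10^5 → turbulent
ε/D = 1.1/241 = 0.00456
Haaland: f = 0.02977
h_f = f(L/D)V²/(2g) = 0.02977·(2190/0.241)·2.762²/(2·9.81) = 105.2 m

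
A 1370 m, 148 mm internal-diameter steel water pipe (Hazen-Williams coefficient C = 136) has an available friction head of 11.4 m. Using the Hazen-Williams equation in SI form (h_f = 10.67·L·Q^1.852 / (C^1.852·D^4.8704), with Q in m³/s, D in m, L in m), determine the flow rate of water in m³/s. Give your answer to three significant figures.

Q ≈ 0.0188 m³/s

Rearranging: Q = [h_f·C^1.852·D^4.8704 / (10.67·L)]^(1/1.852)
Q = [11.4·136^1.852·0.148^4.8704 / (10.67·1370)]^0.540 = 0.01876 m³/s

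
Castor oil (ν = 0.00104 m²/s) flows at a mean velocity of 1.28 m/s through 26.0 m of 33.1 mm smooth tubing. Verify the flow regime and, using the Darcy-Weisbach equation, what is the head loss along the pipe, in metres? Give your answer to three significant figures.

Re = VD/ν = 1.28·0.03310/0.00104 = 40.7 → laminar (Re < 2300)
f = 64/Re = 1.571
h_f = f(L/D)V²/(2g) = 1.571·(26.0/0.03310)·1.28²/(2·9.81) = 103.0 m

h_f ≈ 103 m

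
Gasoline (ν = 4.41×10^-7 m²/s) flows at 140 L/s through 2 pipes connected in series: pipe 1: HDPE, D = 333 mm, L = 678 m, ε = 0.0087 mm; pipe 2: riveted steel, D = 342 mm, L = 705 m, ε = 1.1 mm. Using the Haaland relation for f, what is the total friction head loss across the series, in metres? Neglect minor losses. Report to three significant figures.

H ≈ 9.71 m

Pipe 1: V = 1.607 m/s, Re = 1.21×10^6, ε/D = 2.61×10^-5, f = 0.01178, h_1 = f(L/D)V²/2g = 3.158 m
Pipe 2: V = 1.524 m/s, Re = 1.18×10^6, ε/D = 0.00322, f = 0.02684, h_2 = f(L/D)V²/2g = 6.549 m
Series → Q common, losses add: H = Σh = 9.707 m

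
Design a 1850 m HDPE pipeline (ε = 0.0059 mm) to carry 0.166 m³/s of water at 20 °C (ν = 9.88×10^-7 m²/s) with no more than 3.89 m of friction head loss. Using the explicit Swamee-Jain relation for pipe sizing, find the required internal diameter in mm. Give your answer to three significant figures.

Swamee-Jain (Type III): D = 0.66·[ε^1.25·(LQ²/(gh_f))^4.75 + ν·Q^9.4·(L/(gh_f))^5.2]^0.04
LQ²/(gh_f) = 1.336; L/(gh_f) = 48.48
Term 1 = ε^1.25·(…)^4.75 = 1.15×10^-6; Term 2 = ν·Q^9.4·(…)^5.2 = 2.68×10^-5
D = 0.66·(1.15×10^-6 + 2.68×10^-5)^0.04 = 0.4339 m = 434 mm
Check: V = 1.12 m/s, Re = 4.93×10^5, f = 0.01334, h_f = 3.65 m ≈ 3.89 m ✓

D ≈ 434 mm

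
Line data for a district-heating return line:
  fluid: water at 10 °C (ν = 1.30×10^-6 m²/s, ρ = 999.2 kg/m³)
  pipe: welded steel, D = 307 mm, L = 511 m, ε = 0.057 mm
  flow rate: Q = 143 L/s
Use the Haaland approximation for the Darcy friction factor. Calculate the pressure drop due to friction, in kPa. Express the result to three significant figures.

V = 4Q/(πD²) = 4·0.143/(π·0.307²) = 1.932 m/s
Re = VD/ν = 1.932·0.307/1.30×10^-6 = 4.56×10^5 → turbulent
ε/D = 0.057/307 = 1.86×10^-4
Haaland: f = 0.01528
h_f = f(L/D)V²/(2g) = 0.01528·(511/0.307)·1.932²/(2·9.81) = 4.837 m
Δp = ρg·h_f = 999.2·9.81·4.837 = 47.41 kPa

Δp ≈ 47.4 kPa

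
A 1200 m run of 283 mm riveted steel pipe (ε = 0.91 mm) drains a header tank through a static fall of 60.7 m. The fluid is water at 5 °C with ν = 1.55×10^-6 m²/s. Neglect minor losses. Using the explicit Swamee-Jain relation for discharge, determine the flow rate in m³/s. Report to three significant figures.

Q ≈ 0.203 m³/s

Swamee-Jain (Type II): Q = -0.965·√(gD⁵h_f/L)·ln[ε/(3.7D) + √(3.17ν²L/(gD³h_f))]
√(gD⁵h_f/L) = √(9.81·0.283⁵·60.7/1200) = 0.03001
ε/(3.7D) = 8.69×10^-4; √(3.17ν²L/(gD³h_f)) = 2.60×10^-5
Q = -0.965·0.03001·ln(8.951×10^-4) = 0.2033 m³/s
Check: V = 3.23 m/s, Re = 5.90×10^5, f = 0.02700, h_f = 60.9 m ≈ 60.7 m ✓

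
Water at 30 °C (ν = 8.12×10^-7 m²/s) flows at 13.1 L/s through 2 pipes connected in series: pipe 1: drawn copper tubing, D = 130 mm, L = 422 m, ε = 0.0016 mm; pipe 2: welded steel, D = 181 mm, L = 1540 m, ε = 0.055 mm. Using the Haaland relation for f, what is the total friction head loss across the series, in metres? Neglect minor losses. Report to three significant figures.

H ≈ 4.75 m

Pipe 1: V = 0.9869 m/s, Re = 1.58×10^5, ε/D = 1.23×10^-5, f = 0.01630, h_1 = f(L/D)V²/2g = 2.627 m
Pipe 2: V = 0.5091 m/s, Re = 1.13×10^5, ε/D = 3.04×10^-4, f = 0.01886, h_2 = f(L/D)V²/2g = 2.119 m
Series → Q common, losses add: H = Σh = 4.746 m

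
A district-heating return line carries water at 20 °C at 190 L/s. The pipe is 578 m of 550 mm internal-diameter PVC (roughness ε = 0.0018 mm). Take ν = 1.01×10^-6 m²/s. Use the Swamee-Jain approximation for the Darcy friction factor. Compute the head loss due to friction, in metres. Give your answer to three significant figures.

V = 4Q/(πD²) = 4·0.190/(π·0.550²) = 0.7997 m/s
Re = VD/ν = 0.7997·0.550/1.01×10^-6 = 4.35×10^5 → turbulent
ε/D = 0.0018/550 = 3.27×10^-6
Swamee-Jain: f = 0.01347
h_f = f(L/D)V²/(2g) = 0.01347·(578/0.550)·0.7997²/(2·9.81) = 0.4614 m

h_f ≈ 0.461 m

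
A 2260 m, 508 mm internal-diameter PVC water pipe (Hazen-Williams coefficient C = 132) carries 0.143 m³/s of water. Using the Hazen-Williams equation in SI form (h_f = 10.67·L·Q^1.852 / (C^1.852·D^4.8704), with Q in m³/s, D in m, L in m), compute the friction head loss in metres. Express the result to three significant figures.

h_f ≈ 2.10 m

h_f = 10.67·2260·0.143^1.852 / (132^1.852·0.508^4.8704) = 2.105 m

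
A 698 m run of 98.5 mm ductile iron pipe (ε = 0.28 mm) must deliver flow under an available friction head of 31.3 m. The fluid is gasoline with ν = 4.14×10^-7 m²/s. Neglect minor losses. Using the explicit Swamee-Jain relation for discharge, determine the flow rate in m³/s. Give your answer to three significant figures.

Swamee-Jain (Type II): Q = -0.965·√(gD⁵h_f/L)·ln[ε/(3.7D) + √(3.17ν²L/(gD³h_f))]
√(gD⁵h_f/L) = √(9.81·0.0985⁵·31.3/698) = 0.002020
ε/(3.7D) = 7.68×10^-4; √(3.17ν²L/(gD³h_f)) = 3.59×10^-5
Q = -0.965·0.002020·ln(8.042×10^-4) = 0.01389 m³/s
Check: V = 1.82 m/s, Re = 4.34×10^5, f = 0.02622, h_f = 31.5 m ≈ 31.3 m ✓

Q ≈ 0.0139 m³/s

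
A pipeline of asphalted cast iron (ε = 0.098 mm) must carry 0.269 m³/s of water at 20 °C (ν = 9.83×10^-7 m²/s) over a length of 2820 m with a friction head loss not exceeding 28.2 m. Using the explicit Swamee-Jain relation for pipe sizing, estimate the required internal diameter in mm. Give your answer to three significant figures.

D ≈ 397 mm

Swamee-Jain (Type III): D = 0.66·[ε^1.25·(LQ²/(gh_f))^4.75 + ν·Q^9.4·(L/(gh_f))^5.2]^0.04
LQ²/(gh_f) = 0.7376; L/(gh_f) = 10.19
Term 1 = ε^1.25·(…)^4.75 = 2.30×10^-6; Term 2 = ν·Q^9.4·(…)^5.2 = 7.51×10^-7
D = 0.66·(2.30×10^-6 + 7.51×10^-7)^0.04 = 0.3971 m = 397 mm
Check: V = 2.17 m/s, Re = 8.77×10^5, f = 0.01536, h_f = 26.2 m ≈ 28.2 m ✓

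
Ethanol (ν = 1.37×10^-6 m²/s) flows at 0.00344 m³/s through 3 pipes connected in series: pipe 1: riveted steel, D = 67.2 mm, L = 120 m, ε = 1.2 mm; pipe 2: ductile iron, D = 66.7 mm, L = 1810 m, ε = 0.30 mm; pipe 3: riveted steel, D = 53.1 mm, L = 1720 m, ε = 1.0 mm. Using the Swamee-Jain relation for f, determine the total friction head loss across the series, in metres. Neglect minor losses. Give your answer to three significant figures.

H ≈ 240 m

Pipe 1: V = 0.9699 m/s, Re = 4.76×10^4, ε/D = 0.0179, f = 0.04786, h_1 = f(L/D)V²/2g = 4.097 m
Pipe 2: V = 0.9845 m/s, Re = 4.79×10^4, ε/D = 0.00450, f = 0.03178, h_2 = f(L/D)V²/2g = 42.60 m
Pipe 3: V = 1.553 m/s, Re = 6.02×10^4, ε/D = 0.0188, f = 0.04854, h_3 = f(L/D)V²/2g = 193.4 m
Series → Q common, losses add: H = Σh = 240.1 m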